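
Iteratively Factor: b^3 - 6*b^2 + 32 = (b - 4)*(b^2 - 2*b - 8) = (b - 4)*(b + 2)*(b - 4)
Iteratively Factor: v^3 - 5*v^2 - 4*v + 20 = (v - 2)*(v^2 - 3*v - 10) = (v - 2)*(v + 2)*(v - 5)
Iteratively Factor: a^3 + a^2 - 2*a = (a + 2)*(a^2 - a) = a*(a + 2)*(a - 1)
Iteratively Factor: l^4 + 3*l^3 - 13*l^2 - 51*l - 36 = (l + 1)*(l^3 + 2*l^2 - 15*l - 36) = (l + 1)*(l + 3)*(l^2 - l - 12) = (l - 4)*(l + 1)*(l + 3)*(l + 3)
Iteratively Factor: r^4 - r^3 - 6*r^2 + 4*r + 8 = (r - 2)*(r^3 + r^2 - 4*r - 4) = (r - 2)^2*(r^2 + 3*r + 2) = (r - 2)^2*(r + 1)*(r + 2)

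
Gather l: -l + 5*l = 4*l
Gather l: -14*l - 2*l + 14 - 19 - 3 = -16*l - 8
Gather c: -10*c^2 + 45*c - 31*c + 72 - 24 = -10*c^2 + 14*c + 48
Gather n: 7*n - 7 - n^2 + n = -n^2 + 8*n - 7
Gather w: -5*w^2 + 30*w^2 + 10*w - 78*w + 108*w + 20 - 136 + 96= 25*w^2 + 40*w - 20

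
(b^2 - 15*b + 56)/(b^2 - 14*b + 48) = (b - 7)/(b - 6)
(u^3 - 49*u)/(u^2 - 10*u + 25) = u*(u^2 - 49)/(u^2 - 10*u + 25)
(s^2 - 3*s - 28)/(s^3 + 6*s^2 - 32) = (s - 7)/(s^2 + 2*s - 8)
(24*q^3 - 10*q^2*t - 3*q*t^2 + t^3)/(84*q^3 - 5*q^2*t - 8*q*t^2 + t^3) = (2*q - t)/(7*q - t)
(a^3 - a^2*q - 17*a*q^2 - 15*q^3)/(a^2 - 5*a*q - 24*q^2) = (-a^2 + 4*a*q + 5*q^2)/(-a + 8*q)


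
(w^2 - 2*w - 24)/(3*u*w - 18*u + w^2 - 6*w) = (w + 4)/(3*u + w)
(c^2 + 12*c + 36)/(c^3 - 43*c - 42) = (c + 6)/(c^2 - 6*c - 7)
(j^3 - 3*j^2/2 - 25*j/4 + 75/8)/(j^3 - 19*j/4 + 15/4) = (j - 5/2)/(j - 1)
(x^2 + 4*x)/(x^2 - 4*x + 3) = x*(x + 4)/(x^2 - 4*x + 3)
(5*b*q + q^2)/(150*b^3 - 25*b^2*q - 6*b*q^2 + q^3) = q/(30*b^2 - 11*b*q + q^2)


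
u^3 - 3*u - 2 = (u - 2)*(u + 1)^2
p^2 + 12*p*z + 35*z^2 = (p + 5*z)*(p + 7*z)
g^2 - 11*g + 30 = (g - 6)*(g - 5)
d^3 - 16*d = d*(d - 4)*(d + 4)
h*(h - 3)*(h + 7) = h^3 + 4*h^2 - 21*h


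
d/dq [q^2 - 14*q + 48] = 2*q - 14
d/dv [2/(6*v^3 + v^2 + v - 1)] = 2*(-18*v^2 - 2*v - 1)/(6*v^3 + v^2 + v - 1)^2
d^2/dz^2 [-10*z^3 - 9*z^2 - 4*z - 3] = -60*z - 18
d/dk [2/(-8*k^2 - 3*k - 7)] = 2*(16*k + 3)/(8*k^2 + 3*k + 7)^2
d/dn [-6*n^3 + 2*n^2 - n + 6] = -18*n^2 + 4*n - 1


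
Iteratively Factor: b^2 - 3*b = (b)*(b - 3)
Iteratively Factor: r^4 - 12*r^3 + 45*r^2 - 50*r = (r - 5)*(r^3 - 7*r^2 + 10*r) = (r - 5)*(r - 2)*(r^2 - 5*r) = r*(r - 5)*(r - 2)*(r - 5)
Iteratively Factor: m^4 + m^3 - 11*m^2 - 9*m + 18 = (m + 3)*(m^3 - 2*m^2 - 5*m + 6) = (m + 2)*(m + 3)*(m^2 - 4*m + 3) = (m - 3)*(m + 2)*(m + 3)*(m - 1)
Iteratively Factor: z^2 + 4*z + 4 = (z + 2)*(z + 2)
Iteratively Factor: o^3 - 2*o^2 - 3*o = (o - 3)*(o^2 + o) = o*(o - 3)*(o + 1)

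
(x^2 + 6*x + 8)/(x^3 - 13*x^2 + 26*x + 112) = (x + 4)/(x^2 - 15*x + 56)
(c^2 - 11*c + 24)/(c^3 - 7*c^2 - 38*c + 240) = (c - 3)/(c^2 + c - 30)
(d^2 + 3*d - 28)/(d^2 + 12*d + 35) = (d - 4)/(d + 5)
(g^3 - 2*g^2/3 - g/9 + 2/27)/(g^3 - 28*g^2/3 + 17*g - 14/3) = (g^2 - g/3 - 2/9)/(g^2 - 9*g + 14)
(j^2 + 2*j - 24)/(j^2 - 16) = (j + 6)/(j + 4)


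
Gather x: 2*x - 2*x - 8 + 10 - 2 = 0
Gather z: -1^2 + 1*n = n - 1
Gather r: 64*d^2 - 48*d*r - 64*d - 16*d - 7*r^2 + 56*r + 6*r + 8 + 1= 64*d^2 - 80*d - 7*r^2 + r*(62 - 48*d) + 9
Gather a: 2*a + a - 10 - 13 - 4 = 3*a - 27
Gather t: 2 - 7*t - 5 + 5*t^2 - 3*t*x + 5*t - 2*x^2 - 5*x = 5*t^2 + t*(-3*x - 2) - 2*x^2 - 5*x - 3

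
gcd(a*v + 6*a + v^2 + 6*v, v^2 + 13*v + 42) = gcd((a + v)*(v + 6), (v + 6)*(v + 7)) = v + 6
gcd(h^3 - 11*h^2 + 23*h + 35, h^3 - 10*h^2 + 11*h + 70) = h^2 - 12*h + 35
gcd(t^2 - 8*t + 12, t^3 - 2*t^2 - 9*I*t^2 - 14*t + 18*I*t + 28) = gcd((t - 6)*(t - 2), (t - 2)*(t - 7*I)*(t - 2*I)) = t - 2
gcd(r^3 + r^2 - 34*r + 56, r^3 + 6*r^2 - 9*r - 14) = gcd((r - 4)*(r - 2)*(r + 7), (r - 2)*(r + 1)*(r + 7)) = r^2 + 5*r - 14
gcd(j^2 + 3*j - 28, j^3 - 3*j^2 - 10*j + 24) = j - 4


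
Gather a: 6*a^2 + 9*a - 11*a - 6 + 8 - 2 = 6*a^2 - 2*a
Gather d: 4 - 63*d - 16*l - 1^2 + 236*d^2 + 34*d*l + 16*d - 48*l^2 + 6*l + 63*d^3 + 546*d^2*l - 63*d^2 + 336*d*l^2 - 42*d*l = 63*d^3 + d^2*(546*l + 173) + d*(336*l^2 - 8*l - 47) - 48*l^2 - 10*l + 3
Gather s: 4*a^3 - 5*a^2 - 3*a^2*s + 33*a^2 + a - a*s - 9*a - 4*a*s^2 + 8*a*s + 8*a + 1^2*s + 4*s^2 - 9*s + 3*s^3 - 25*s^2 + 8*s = 4*a^3 + 28*a^2 + 3*s^3 + s^2*(-4*a - 21) + s*(-3*a^2 + 7*a)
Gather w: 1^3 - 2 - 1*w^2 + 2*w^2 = w^2 - 1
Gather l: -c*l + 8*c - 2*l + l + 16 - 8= 8*c + l*(-c - 1) + 8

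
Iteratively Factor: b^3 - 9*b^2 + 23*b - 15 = (b - 1)*(b^2 - 8*b + 15) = (b - 5)*(b - 1)*(b - 3)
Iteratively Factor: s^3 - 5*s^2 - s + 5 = (s - 5)*(s^2 - 1) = (s - 5)*(s + 1)*(s - 1)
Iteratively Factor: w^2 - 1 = (w + 1)*(w - 1)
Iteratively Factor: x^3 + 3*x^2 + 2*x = (x + 2)*(x^2 + x) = (x + 1)*(x + 2)*(x)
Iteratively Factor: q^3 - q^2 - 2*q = (q - 2)*(q^2 + q) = (q - 2)*(q + 1)*(q)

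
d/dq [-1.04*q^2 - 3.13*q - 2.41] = -2.08*q - 3.13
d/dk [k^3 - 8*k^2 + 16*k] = 3*k^2 - 16*k + 16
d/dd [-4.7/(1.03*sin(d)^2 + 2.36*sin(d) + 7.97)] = (9.682*sin(d) + 11.092)*cos(d)/(1.03*sin(d)^2 + 2.36*sin(d) + 7.97)^2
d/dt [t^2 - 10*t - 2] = 2*t - 10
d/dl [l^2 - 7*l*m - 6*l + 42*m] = 2*l - 7*m - 6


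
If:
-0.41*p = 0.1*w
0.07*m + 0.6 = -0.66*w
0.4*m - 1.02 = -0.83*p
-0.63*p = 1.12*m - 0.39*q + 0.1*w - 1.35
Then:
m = 1.98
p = 0.27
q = 2.39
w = -1.12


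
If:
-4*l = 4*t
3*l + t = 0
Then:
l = 0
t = 0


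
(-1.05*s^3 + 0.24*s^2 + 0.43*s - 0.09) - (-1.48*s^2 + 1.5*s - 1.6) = -1.05*s^3 + 1.72*s^2 - 1.07*s + 1.51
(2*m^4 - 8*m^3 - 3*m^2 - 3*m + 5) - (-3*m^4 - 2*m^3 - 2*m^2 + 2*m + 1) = 5*m^4 - 6*m^3 - m^2 - 5*m + 4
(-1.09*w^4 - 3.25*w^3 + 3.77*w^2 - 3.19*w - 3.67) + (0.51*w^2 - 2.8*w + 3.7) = -1.09*w^4 - 3.25*w^3 + 4.28*w^2 - 5.99*w + 0.0300000000000002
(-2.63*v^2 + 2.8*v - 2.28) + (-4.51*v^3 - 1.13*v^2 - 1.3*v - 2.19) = -4.51*v^3 - 3.76*v^2 + 1.5*v - 4.47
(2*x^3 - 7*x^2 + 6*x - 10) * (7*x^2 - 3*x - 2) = 14*x^5 - 55*x^4 + 59*x^3 - 74*x^2 + 18*x + 20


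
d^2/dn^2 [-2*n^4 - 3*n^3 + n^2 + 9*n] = -24*n^2 - 18*n + 2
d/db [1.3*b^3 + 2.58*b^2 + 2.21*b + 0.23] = 3.9*b^2 + 5.16*b + 2.21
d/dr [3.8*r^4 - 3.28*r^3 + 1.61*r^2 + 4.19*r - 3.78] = 15.2*r^3 - 9.84*r^2 + 3.22*r + 4.19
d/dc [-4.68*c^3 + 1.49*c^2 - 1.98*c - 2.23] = -14.04*c^2 + 2.98*c - 1.98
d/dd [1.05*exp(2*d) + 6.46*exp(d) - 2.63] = (2.1*exp(d) + 6.46)*exp(d)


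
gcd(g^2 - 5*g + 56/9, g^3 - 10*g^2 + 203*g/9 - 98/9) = g - 7/3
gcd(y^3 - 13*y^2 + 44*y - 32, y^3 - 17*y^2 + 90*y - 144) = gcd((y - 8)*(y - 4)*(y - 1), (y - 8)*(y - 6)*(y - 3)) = y - 8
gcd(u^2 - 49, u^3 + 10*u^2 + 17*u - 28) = u + 7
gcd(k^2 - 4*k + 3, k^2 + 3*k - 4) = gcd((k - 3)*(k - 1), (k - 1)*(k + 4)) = k - 1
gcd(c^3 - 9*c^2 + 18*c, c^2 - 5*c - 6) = c - 6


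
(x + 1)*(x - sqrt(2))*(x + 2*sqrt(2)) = x^3 + x^2 + sqrt(2)*x^2 - 4*x + sqrt(2)*x - 4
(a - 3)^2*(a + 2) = a^3 - 4*a^2 - 3*a + 18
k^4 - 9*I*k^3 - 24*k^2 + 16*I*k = k*(k - 4*I)^2*(k - I)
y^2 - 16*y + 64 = (y - 8)^2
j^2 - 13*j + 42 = (j - 7)*(j - 6)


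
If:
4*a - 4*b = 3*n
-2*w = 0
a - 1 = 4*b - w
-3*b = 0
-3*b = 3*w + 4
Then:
No Solution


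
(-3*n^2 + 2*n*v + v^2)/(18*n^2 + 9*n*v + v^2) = (-n + v)/(6*n + v)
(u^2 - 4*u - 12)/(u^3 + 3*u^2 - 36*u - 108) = (u + 2)/(u^2 + 9*u + 18)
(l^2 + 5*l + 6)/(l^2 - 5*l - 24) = (l + 2)/(l - 8)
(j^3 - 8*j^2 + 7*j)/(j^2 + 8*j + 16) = j*(j^2 - 8*j + 7)/(j^2 + 8*j + 16)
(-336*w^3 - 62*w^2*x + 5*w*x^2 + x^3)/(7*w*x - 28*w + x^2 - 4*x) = (-48*w^2 - 2*w*x + x^2)/(x - 4)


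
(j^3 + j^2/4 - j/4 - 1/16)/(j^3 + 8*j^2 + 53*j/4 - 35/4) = (8*j^2 + 6*j + 1)/(4*(2*j^2 + 17*j + 35))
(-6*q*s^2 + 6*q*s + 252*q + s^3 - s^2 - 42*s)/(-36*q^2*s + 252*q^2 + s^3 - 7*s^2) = (s + 6)/(6*q + s)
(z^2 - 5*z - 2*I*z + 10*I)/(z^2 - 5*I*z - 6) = (z - 5)/(z - 3*I)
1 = 1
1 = 1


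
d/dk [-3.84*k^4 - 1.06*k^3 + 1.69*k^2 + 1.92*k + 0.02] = -15.36*k^3 - 3.18*k^2 + 3.38*k + 1.92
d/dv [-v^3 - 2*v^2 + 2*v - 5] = -3*v^2 - 4*v + 2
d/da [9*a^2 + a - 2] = 18*a + 1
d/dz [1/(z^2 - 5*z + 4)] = (5 - 2*z)/(z^2 - 5*z + 4)^2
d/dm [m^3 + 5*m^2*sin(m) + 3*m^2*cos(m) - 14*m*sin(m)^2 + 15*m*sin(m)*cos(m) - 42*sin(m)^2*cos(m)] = -3*m^2*sin(m) + 5*m^2*cos(m) + 3*m^2 + 10*m*sin(m) - 14*m*sin(2*m) + 6*m*cos(m) + 15*m*cos(2*m) + 21*sin(m)/2 + 15*sin(2*m)/2 - 63*sin(3*m)/2 + 7*cos(2*m) - 7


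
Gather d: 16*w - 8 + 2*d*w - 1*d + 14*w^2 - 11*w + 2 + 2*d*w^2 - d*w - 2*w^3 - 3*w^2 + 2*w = d*(2*w^2 + w - 1) - 2*w^3 + 11*w^2 + 7*w - 6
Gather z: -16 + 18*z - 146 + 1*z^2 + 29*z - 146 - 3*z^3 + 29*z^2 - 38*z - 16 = -3*z^3 + 30*z^2 + 9*z - 324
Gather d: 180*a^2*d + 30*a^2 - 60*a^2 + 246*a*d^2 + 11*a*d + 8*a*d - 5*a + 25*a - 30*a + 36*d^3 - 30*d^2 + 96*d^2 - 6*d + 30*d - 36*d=-30*a^2 - 10*a + 36*d^3 + d^2*(246*a + 66) + d*(180*a^2 + 19*a - 12)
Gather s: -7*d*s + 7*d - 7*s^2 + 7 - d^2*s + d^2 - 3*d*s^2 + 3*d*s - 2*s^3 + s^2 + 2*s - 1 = d^2 + 7*d - 2*s^3 + s^2*(-3*d - 6) + s*(-d^2 - 4*d + 2) + 6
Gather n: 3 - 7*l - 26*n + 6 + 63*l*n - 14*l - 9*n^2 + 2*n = -21*l - 9*n^2 + n*(63*l - 24) + 9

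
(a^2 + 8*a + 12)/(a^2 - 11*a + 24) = (a^2 + 8*a + 12)/(a^2 - 11*a + 24)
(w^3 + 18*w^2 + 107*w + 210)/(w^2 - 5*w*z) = (w^3 + 18*w^2 + 107*w + 210)/(w*(w - 5*z))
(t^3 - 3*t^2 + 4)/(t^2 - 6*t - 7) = (t^2 - 4*t + 4)/(t - 7)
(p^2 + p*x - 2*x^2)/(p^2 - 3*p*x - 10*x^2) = (-p + x)/(-p + 5*x)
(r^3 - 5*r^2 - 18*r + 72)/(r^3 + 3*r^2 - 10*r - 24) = (r - 6)/(r + 2)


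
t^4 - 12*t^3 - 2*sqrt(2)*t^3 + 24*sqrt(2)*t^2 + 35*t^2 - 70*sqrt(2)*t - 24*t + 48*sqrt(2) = (t - 8)*(t - 3)*(t - 1)*(t - 2*sqrt(2))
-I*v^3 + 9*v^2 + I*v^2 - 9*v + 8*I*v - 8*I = (v + I)*(v + 8*I)*(-I*v + I)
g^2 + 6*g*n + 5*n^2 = (g + n)*(g + 5*n)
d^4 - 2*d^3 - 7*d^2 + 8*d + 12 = (d - 3)*(d - 2)*(d + 1)*(d + 2)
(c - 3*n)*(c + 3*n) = c^2 - 9*n^2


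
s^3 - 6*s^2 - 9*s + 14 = (s - 7)*(s - 1)*(s + 2)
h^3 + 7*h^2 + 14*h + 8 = (h + 1)*(h + 2)*(h + 4)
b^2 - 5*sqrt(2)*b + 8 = (b - 4*sqrt(2))*(b - sqrt(2))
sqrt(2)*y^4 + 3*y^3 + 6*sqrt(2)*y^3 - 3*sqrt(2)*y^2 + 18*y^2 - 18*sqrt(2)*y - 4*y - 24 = (y + 6)*(y - sqrt(2))*(y + 2*sqrt(2))*(sqrt(2)*y + 1)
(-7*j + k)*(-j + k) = 7*j^2 - 8*j*k + k^2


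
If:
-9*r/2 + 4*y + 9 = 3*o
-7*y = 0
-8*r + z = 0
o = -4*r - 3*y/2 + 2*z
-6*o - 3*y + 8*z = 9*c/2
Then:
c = -32/81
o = 8/3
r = 2/9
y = 0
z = 16/9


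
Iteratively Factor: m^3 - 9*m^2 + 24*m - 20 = (m - 5)*(m^2 - 4*m + 4) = (m - 5)*(m - 2)*(m - 2)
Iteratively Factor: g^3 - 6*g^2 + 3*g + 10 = (g + 1)*(g^2 - 7*g + 10) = (g - 5)*(g + 1)*(g - 2)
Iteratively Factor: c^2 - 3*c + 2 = (c - 2)*(c - 1)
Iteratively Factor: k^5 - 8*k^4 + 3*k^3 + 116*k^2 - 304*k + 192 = (k - 4)*(k^4 - 4*k^3 - 13*k^2 + 64*k - 48) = (k - 4)*(k + 4)*(k^3 - 8*k^2 + 19*k - 12) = (k - 4)*(k - 1)*(k + 4)*(k^2 - 7*k + 12) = (k - 4)^2*(k - 1)*(k + 4)*(k - 3)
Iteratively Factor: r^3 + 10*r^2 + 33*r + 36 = (r + 3)*(r^2 + 7*r + 12) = (r + 3)^2*(r + 4)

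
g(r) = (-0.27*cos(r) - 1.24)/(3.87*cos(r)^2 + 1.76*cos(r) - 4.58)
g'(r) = (7.74*sin(r)*cos(r) + 1.76*sin(r))*(-0.27*cos(r) - 1.24)/(3.87*cos(r)^2 + 1.76*cos(r) - 4.58)^2 + 0.27*sin(r)/(3.87*cos(r)^2 + 1.76*cos(r) - 4.58) = (1.0449*sin(r)^2 - 9.5976*cos(r) - 4.4639)*sin(r)/(3.87*cos(r)^2 + 1.76*cos(r) - 4.58)^2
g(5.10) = 0.40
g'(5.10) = 0.59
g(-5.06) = 0.38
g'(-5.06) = -0.51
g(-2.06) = 0.24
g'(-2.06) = -0.04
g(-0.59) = 3.29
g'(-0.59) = 33.97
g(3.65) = 0.32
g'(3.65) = -0.20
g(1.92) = 0.24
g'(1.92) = -0.01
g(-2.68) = 0.33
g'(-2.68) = -0.21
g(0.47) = -22.64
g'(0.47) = -1356.01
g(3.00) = 0.38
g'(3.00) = 0.11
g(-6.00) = -2.21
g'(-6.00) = -8.27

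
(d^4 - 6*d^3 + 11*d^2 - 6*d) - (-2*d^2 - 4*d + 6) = d^4 - 6*d^3 + 13*d^2 - 2*d - 6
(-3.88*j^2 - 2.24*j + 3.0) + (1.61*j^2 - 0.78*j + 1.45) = -2.27*j^2 - 3.02*j + 4.45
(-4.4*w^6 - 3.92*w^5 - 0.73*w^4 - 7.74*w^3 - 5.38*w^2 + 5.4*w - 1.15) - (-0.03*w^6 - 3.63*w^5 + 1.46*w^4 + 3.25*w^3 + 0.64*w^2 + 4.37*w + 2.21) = -4.37*w^6 - 0.29*w^5 - 2.19*w^4 - 10.99*w^3 - 6.02*w^2 + 1.03*w - 3.36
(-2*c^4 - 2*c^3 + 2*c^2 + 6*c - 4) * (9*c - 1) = -18*c^5 - 16*c^4 + 20*c^3 + 52*c^2 - 42*c + 4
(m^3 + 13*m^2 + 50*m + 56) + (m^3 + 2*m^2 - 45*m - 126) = 2*m^3 + 15*m^2 + 5*m - 70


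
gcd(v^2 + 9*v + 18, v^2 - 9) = v + 3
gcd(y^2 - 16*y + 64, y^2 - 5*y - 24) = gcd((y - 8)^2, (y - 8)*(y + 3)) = y - 8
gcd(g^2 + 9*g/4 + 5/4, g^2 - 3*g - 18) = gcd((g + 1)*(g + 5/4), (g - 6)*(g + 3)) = 1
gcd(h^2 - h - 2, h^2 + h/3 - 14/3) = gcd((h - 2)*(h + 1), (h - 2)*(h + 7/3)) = h - 2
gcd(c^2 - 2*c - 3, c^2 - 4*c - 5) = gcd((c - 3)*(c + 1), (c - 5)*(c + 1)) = c + 1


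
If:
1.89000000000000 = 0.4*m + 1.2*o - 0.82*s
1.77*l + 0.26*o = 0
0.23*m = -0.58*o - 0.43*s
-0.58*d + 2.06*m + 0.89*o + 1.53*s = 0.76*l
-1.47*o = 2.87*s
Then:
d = -9.85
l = -0.28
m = -2.97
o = 1.90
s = -0.97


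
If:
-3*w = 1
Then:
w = -1/3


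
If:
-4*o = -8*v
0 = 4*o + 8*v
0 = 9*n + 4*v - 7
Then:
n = 7/9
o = 0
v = 0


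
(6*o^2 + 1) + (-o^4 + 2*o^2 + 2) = -o^4 + 8*o^2 + 3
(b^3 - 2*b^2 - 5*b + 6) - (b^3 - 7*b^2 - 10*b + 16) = 5*b^2 + 5*b - 10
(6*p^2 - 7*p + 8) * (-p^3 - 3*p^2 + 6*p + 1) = -6*p^5 - 11*p^4 + 49*p^3 - 60*p^2 + 41*p + 8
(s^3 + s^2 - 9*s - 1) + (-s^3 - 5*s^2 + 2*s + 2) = -4*s^2 - 7*s + 1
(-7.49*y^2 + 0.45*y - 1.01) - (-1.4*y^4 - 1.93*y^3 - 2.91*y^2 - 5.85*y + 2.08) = 1.4*y^4 + 1.93*y^3 - 4.58*y^2 + 6.3*y - 3.09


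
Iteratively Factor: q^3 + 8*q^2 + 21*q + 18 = (q + 3)*(q^2 + 5*q + 6) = (q + 3)^2*(q + 2)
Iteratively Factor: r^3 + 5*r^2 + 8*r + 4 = (r + 2)*(r^2 + 3*r + 2) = (r + 1)*(r + 2)*(r + 2)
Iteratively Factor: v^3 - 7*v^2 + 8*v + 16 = (v + 1)*(v^2 - 8*v + 16) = (v - 4)*(v + 1)*(v - 4)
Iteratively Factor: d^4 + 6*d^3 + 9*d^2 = (d)*(d^3 + 6*d^2 + 9*d) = d*(d + 3)*(d^2 + 3*d) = d*(d + 3)^2*(d)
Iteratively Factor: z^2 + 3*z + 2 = (z + 2)*(z + 1)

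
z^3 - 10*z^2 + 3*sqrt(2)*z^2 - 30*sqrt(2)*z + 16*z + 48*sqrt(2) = (z - 8)*(z - 2)*(z + 3*sqrt(2))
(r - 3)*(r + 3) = r^2 - 9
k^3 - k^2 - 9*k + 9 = (k - 3)*(k - 1)*(k + 3)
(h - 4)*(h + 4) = h^2 - 16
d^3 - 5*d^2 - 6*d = d*(d - 6)*(d + 1)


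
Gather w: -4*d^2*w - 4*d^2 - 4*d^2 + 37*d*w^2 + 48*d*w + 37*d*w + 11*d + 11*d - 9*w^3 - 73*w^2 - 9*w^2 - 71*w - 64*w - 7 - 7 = -8*d^2 + 22*d - 9*w^3 + w^2*(37*d - 82) + w*(-4*d^2 + 85*d - 135) - 14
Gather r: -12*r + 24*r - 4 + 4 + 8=12*r + 8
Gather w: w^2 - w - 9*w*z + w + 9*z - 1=w^2 - 9*w*z + 9*z - 1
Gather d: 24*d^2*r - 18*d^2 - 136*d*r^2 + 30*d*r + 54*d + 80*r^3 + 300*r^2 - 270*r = d^2*(24*r - 18) + d*(-136*r^2 + 30*r + 54) + 80*r^3 + 300*r^2 - 270*r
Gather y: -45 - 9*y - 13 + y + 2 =-8*y - 56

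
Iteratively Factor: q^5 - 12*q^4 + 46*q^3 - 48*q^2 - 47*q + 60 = (q - 4)*(q^4 - 8*q^3 + 14*q^2 + 8*q - 15) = (q - 4)*(q - 3)*(q^3 - 5*q^2 - q + 5) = (q - 4)*(q - 3)*(q + 1)*(q^2 - 6*q + 5) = (q - 5)*(q - 4)*(q - 3)*(q + 1)*(q - 1)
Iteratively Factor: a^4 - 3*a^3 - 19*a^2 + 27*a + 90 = (a - 5)*(a^3 + 2*a^2 - 9*a - 18) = (a - 5)*(a + 3)*(a^2 - a - 6) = (a - 5)*(a - 3)*(a + 3)*(a + 2)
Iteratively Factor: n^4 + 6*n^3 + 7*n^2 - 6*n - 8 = (n + 1)*(n^3 + 5*n^2 + 2*n - 8) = (n - 1)*(n + 1)*(n^2 + 6*n + 8) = (n - 1)*(n + 1)*(n + 2)*(n + 4)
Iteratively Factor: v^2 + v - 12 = (v - 3)*(v + 4)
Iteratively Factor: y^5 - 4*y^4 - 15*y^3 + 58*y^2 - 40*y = (y)*(y^4 - 4*y^3 - 15*y^2 + 58*y - 40) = y*(y + 4)*(y^3 - 8*y^2 + 17*y - 10) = y*(y - 1)*(y + 4)*(y^2 - 7*y + 10) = y*(y - 2)*(y - 1)*(y + 4)*(y - 5)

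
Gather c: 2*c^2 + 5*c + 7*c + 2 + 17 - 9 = 2*c^2 + 12*c + 10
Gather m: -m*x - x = -m*x - x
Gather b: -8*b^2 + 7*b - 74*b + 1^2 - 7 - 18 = -8*b^2 - 67*b - 24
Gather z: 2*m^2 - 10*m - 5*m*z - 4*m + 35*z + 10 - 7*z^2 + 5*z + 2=2*m^2 - 14*m - 7*z^2 + z*(40 - 5*m) + 12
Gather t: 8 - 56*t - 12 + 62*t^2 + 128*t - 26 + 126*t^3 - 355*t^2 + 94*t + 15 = 126*t^3 - 293*t^2 + 166*t - 15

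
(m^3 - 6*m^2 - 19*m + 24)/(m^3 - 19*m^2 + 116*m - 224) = (m^2 + 2*m - 3)/(m^2 - 11*m + 28)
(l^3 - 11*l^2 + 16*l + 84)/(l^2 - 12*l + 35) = (l^2 - 4*l - 12)/(l - 5)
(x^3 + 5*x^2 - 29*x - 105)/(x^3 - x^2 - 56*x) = (x^2 - 2*x - 15)/(x*(x - 8))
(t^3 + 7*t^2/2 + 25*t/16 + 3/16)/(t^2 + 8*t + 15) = (t^2 + t/2 + 1/16)/(t + 5)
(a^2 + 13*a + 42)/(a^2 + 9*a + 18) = (a + 7)/(a + 3)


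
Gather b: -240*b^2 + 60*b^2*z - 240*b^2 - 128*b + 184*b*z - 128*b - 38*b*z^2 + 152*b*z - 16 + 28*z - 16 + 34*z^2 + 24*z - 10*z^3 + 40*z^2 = b^2*(60*z - 480) + b*(-38*z^2 + 336*z - 256) - 10*z^3 + 74*z^2 + 52*z - 32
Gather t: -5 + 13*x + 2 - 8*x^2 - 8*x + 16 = -8*x^2 + 5*x + 13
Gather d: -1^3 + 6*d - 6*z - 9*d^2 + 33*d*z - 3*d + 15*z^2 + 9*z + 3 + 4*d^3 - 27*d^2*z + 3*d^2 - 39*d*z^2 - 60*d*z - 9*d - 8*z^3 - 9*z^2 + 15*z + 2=4*d^3 + d^2*(-27*z - 6) + d*(-39*z^2 - 27*z - 6) - 8*z^3 + 6*z^2 + 18*z + 4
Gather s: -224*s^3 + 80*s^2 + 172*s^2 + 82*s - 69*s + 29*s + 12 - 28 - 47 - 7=-224*s^3 + 252*s^2 + 42*s - 70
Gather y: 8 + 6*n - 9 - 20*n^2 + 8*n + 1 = -20*n^2 + 14*n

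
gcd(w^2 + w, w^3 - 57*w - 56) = w + 1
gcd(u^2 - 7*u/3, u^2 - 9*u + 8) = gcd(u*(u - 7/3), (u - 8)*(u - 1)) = 1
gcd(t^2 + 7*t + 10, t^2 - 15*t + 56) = 1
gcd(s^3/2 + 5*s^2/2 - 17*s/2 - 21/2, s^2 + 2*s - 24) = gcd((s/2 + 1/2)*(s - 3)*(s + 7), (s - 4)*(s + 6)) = 1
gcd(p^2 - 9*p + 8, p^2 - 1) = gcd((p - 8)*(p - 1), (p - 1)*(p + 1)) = p - 1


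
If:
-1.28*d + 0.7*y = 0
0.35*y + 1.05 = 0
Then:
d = -1.64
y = -3.00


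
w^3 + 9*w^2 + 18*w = w*(w + 3)*(w + 6)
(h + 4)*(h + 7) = h^2 + 11*h + 28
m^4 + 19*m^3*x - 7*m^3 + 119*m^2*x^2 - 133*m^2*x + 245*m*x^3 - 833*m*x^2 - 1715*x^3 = (m - 7)*(m + 5*x)*(m + 7*x)^2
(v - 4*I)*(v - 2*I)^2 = v^3 - 8*I*v^2 - 20*v + 16*I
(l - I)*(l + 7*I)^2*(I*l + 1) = I*l^4 - 12*l^3 - 22*I*l^2 - 84*l + 49*I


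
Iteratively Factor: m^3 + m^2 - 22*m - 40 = (m + 4)*(m^2 - 3*m - 10) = (m + 2)*(m + 4)*(m - 5)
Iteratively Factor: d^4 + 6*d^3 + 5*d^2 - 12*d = (d + 3)*(d^3 + 3*d^2 - 4*d) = (d - 1)*(d + 3)*(d^2 + 4*d) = d*(d - 1)*(d + 3)*(d + 4)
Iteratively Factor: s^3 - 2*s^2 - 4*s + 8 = (s - 2)*(s^2 - 4) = (s - 2)^2*(s + 2)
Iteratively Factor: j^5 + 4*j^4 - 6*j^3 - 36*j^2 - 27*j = (j + 3)*(j^4 + j^3 - 9*j^2 - 9*j) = (j + 3)^2*(j^3 - 2*j^2 - 3*j) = j*(j + 3)^2*(j^2 - 2*j - 3) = j*(j - 3)*(j + 3)^2*(j + 1)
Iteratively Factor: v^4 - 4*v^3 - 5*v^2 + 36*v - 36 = (v - 2)*(v^3 - 2*v^2 - 9*v + 18) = (v - 2)*(v + 3)*(v^2 - 5*v + 6) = (v - 3)*(v - 2)*(v + 3)*(v - 2)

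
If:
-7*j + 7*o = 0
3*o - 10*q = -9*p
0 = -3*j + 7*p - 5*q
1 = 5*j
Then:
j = 1/5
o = 1/5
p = 9/25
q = 48/125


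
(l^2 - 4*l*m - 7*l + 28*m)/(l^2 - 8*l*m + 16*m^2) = (l - 7)/(l - 4*m)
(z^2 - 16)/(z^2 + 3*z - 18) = (z^2 - 16)/(z^2 + 3*z - 18)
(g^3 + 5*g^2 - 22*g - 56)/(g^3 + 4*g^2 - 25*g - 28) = (g + 2)/(g + 1)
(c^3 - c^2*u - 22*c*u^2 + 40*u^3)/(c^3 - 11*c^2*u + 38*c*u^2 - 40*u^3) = (-c - 5*u)/(-c + 5*u)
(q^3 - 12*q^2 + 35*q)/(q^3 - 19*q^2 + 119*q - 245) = q/(q - 7)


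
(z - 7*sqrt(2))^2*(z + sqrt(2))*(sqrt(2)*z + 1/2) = sqrt(2)*z^4 - 51*z^3/2 + 127*sqrt(2)*z^2/2 + 231*z + 49*sqrt(2)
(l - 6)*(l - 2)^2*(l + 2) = l^4 - 8*l^3 + 8*l^2 + 32*l - 48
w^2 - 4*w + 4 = (w - 2)^2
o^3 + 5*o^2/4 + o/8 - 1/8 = (o - 1/4)*(o + 1/2)*(o + 1)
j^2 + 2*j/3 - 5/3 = (j - 1)*(j + 5/3)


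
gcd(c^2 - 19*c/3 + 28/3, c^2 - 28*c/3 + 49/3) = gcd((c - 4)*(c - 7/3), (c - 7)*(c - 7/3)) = c - 7/3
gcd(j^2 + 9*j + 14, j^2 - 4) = j + 2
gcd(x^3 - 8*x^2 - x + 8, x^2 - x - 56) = x - 8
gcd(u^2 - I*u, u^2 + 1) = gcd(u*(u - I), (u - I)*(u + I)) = u - I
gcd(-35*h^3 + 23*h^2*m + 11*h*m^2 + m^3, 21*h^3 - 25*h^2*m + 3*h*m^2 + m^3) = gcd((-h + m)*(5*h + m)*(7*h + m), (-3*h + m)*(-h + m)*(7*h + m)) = 7*h^2 - 6*h*m - m^2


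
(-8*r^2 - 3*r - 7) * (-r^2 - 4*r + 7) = 8*r^4 + 35*r^3 - 37*r^2 + 7*r - 49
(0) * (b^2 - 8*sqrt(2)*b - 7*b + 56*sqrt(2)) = 0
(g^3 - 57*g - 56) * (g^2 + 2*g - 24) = g^5 + 2*g^4 - 81*g^3 - 170*g^2 + 1256*g + 1344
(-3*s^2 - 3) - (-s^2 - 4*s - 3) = -2*s^2 + 4*s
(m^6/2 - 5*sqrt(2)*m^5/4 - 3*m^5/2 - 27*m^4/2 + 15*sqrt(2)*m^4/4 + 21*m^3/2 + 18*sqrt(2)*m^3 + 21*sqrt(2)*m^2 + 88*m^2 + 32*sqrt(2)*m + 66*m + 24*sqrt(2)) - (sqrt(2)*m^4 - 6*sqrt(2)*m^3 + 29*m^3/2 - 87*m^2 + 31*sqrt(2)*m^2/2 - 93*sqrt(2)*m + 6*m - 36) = m^6/2 - 5*sqrt(2)*m^5/4 - 3*m^5/2 - 27*m^4/2 + 11*sqrt(2)*m^4/4 - 4*m^3 + 24*sqrt(2)*m^3 + 11*sqrt(2)*m^2/2 + 175*m^2 + 60*m + 125*sqrt(2)*m + 24*sqrt(2) + 36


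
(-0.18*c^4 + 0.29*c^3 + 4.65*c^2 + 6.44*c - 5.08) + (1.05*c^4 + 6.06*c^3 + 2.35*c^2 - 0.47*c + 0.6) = 0.87*c^4 + 6.35*c^3 + 7.0*c^2 + 5.97*c - 4.48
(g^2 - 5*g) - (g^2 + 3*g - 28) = 28 - 8*g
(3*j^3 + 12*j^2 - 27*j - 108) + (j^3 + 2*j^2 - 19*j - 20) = 4*j^3 + 14*j^2 - 46*j - 128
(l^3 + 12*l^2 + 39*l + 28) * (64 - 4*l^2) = -4*l^5 - 48*l^4 - 92*l^3 + 656*l^2 + 2496*l + 1792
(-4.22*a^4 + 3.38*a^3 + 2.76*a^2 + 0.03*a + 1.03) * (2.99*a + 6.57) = -12.6178*a^5 - 17.6192*a^4 + 30.459*a^3 + 18.2229*a^2 + 3.2768*a + 6.7671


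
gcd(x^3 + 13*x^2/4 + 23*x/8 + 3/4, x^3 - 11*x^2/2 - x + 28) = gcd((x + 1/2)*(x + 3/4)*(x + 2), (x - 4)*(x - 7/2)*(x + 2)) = x + 2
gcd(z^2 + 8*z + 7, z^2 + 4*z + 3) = z + 1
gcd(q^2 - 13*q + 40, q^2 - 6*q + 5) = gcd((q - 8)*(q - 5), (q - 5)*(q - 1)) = q - 5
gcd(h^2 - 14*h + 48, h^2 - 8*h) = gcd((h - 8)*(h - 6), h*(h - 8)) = h - 8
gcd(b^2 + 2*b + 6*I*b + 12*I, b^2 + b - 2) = b + 2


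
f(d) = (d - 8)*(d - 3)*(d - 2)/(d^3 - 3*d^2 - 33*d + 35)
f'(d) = (d - 8)*(d - 3)*(d - 2)*(-3*d^2 + 6*d + 33)/(d^3 - 3*d^2 - 33*d + 35)^2 + (d - 8)*(d - 3)/(d^3 - 3*d^2 - 33*d + 35) + (d - 8)*(d - 2)/(d^3 - 3*d^2 - 33*d + 35) + (d - 3)*(d - 2)/(d^3 - 3*d^2 - 33*d + 35)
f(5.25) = 0.26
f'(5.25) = 0.17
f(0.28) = -1.41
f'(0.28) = -0.38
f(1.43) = 0.38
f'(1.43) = -1.85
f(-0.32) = -1.42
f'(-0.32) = 0.24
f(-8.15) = 4.19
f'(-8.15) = 1.02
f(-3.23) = -4.78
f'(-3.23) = 3.21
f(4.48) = 0.16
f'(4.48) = 0.12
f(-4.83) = -58.52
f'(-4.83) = 349.86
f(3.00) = 0.00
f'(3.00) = 0.08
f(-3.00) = -4.12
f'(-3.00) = 2.51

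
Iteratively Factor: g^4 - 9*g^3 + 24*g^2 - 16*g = (g - 4)*(g^3 - 5*g^2 + 4*g) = (g - 4)^2*(g^2 - g) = (g - 4)^2*(g - 1)*(g)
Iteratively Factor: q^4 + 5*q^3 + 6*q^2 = (q)*(q^3 + 5*q^2 + 6*q) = q*(q + 2)*(q^2 + 3*q) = q*(q + 2)*(q + 3)*(q)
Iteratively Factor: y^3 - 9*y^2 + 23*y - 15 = (y - 1)*(y^2 - 8*y + 15) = (y - 3)*(y - 1)*(y - 5)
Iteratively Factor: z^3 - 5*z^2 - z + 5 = (z - 5)*(z^2 - 1) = (z - 5)*(z + 1)*(z - 1)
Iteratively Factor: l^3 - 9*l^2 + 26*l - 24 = (l - 3)*(l^2 - 6*l + 8) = (l - 3)*(l - 2)*(l - 4)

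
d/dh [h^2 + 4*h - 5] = 2*h + 4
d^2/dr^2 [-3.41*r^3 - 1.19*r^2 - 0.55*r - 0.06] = -20.46*r - 2.38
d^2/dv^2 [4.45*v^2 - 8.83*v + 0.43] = 8.90000000000000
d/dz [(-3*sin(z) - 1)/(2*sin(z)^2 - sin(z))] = (6*cos(z) + 4/tan(z) - cos(z)/sin(z)^2)/(2*sin(z) - 1)^2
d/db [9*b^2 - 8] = 18*b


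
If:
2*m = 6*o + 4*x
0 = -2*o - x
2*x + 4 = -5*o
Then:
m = 4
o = -4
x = 8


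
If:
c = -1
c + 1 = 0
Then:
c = -1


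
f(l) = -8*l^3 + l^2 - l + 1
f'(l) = -24*l^2 + 2*l - 1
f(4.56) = -741.32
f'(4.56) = -490.93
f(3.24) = -263.84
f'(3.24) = -246.46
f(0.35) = 0.43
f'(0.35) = -3.24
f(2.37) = -102.25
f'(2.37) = -131.07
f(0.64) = -1.33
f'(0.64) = -9.55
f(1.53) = -26.84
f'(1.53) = -54.12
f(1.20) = -12.58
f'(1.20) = -33.16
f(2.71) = -153.59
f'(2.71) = -171.84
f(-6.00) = 1771.00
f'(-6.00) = -877.00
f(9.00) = -5759.00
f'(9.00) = -1927.00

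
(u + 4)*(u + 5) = u^2 + 9*u + 20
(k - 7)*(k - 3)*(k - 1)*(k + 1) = k^4 - 10*k^3 + 20*k^2 + 10*k - 21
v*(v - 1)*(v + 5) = v^3 + 4*v^2 - 5*v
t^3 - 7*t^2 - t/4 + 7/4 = (t - 7)*(t - 1/2)*(t + 1/2)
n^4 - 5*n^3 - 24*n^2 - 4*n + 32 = (n - 8)*(n - 1)*(n + 2)^2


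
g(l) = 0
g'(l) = 0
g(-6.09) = 0.00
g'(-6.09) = 0.00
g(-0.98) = 0.00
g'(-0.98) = 0.00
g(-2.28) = 0.00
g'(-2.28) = 0.00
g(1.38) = 0.00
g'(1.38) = 0.00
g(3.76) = 0.00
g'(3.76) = 0.00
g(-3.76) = 0.00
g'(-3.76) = 0.00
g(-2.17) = 0.00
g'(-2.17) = 0.00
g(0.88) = 0.00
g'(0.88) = 0.00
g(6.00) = 0.00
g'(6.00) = 0.00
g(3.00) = 0.00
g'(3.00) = 0.00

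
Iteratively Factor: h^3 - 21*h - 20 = (h - 5)*(h^2 + 5*h + 4) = (h - 5)*(h + 4)*(h + 1)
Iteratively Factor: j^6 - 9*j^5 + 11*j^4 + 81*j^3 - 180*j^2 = (j - 3)*(j^5 - 6*j^4 - 7*j^3 + 60*j^2) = j*(j - 3)*(j^4 - 6*j^3 - 7*j^2 + 60*j) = j*(j - 4)*(j - 3)*(j^3 - 2*j^2 - 15*j) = j*(j - 5)*(j - 4)*(j - 3)*(j^2 + 3*j) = j^2*(j - 5)*(j - 4)*(j - 3)*(j + 3)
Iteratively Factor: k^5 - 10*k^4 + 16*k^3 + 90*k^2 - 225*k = (k - 5)*(k^4 - 5*k^3 - 9*k^2 + 45*k) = (k - 5)^2*(k^3 - 9*k) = (k - 5)^2*(k + 3)*(k^2 - 3*k) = k*(k - 5)^2*(k + 3)*(k - 3)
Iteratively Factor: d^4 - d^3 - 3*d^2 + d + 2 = (d - 1)*(d^3 - 3*d - 2) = (d - 2)*(d - 1)*(d^2 + 2*d + 1) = (d - 2)*(d - 1)*(d + 1)*(d + 1)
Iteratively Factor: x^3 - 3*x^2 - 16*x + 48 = (x - 4)*(x^2 + x - 12) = (x - 4)*(x + 4)*(x - 3)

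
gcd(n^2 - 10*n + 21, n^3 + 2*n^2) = 1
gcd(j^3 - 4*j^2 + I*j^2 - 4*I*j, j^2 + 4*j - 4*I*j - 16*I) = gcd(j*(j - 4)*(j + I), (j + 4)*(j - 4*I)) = 1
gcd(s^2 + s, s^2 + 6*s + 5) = s + 1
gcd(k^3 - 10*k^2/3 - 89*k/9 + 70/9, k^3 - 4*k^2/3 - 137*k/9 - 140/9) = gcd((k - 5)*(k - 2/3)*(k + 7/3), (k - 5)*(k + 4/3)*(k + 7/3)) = k^2 - 8*k/3 - 35/3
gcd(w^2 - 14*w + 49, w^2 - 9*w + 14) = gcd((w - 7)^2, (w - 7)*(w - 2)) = w - 7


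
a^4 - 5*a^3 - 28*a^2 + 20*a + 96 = (a - 8)*(a - 2)*(a + 2)*(a + 3)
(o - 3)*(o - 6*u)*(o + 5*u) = o^3 - o^2*u - 3*o^2 - 30*o*u^2 + 3*o*u + 90*u^2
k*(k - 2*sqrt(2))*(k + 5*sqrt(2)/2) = k^3 + sqrt(2)*k^2/2 - 10*k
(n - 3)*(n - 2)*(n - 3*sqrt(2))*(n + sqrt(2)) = n^4 - 5*n^3 - 2*sqrt(2)*n^3 + 10*sqrt(2)*n^2 - 12*sqrt(2)*n + 30*n - 36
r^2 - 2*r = r*(r - 2)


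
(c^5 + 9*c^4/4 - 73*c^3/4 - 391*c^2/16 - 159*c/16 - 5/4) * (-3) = -3*c^5 - 27*c^4/4 + 219*c^3/4 + 1173*c^2/16 + 477*c/16 + 15/4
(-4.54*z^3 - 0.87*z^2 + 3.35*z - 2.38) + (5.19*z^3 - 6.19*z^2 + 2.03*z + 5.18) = 0.65*z^3 - 7.06*z^2 + 5.38*z + 2.8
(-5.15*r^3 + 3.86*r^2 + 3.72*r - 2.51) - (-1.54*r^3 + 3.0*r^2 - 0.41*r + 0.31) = -3.61*r^3 + 0.86*r^2 + 4.13*r - 2.82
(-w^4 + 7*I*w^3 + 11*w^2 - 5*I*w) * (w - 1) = -w^5 + w^4 + 7*I*w^4 + 11*w^3 - 7*I*w^3 - 11*w^2 - 5*I*w^2 + 5*I*w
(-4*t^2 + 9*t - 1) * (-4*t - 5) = 16*t^3 - 16*t^2 - 41*t + 5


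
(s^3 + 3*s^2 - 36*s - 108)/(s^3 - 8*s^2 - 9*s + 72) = (s^2 - 36)/(s^2 - 11*s + 24)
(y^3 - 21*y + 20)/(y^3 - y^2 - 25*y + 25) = (y - 4)/(y - 5)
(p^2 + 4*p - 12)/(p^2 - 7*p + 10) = (p + 6)/(p - 5)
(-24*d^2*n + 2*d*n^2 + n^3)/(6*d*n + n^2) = -4*d + n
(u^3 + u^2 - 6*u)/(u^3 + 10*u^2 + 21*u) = (u - 2)/(u + 7)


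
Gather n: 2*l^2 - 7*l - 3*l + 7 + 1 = 2*l^2 - 10*l + 8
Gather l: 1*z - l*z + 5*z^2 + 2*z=-l*z + 5*z^2 + 3*z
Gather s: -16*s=-16*s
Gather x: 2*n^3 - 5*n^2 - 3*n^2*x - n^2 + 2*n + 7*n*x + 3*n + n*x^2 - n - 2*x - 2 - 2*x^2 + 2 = 2*n^3 - 6*n^2 + 4*n + x^2*(n - 2) + x*(-3*n^2 + 7*n - 2)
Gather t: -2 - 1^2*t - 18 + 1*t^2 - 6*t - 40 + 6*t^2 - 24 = 7*t^2 - 7*t - 84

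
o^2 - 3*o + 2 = (o - 2)*(o - 1)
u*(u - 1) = u^2 - u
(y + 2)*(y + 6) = y^2 + 8*y + 12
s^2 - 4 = (s - 2)*(s + 2)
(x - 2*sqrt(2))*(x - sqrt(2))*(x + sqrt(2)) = x^3 - 2*sqrt(2)*x^2 - 2*x + 4*sqrt(2)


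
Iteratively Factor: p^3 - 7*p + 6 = (p + 3)*(p^2 - 3*p + 2) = (p - 1)*(p + 3)*(p - 2)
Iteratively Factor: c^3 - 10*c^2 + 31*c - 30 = (c - 5)*(c^2 - 5*c + 6) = (c - 5)*(c - 2)*(c - 3)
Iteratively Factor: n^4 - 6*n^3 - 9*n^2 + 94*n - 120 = (n - 3)*(n^3 - 3*n^2 - 18*n + 40) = (n - 5)*(n - 3)*(n^2 + 2*n - 8) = (n - 5)*(n - 3)*(n + 4)*(n - 2)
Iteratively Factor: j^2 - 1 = (j - 1)*(j + 1)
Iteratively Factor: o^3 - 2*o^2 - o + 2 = (o - 2)*(o^2 - 1) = (o - 2)*(o - 1)*(o + 1)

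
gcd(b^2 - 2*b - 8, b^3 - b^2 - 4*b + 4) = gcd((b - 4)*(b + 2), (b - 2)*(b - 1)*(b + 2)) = b + 2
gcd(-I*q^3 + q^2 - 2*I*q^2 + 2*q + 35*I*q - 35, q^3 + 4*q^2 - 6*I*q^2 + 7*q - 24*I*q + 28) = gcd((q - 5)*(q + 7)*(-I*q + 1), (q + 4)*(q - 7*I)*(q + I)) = q + I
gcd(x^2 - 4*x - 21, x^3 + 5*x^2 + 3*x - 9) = x + 3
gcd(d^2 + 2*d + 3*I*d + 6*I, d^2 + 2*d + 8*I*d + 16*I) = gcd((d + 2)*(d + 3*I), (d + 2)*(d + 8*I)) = d + 2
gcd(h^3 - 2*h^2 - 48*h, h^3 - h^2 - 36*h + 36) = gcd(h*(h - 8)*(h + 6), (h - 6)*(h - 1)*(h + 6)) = h + 6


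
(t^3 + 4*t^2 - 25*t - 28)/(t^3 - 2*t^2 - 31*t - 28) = (t^2 + 3*t - 28)/(t^2 - 3*t - 28)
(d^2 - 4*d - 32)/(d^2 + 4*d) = (d - 8)/d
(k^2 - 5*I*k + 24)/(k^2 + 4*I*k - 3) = (k - 8*I)/(k + I)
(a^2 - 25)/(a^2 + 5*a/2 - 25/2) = 2*(a - 5)/(2*a - 5)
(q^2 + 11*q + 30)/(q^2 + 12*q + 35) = (q + 6)/(q + 7)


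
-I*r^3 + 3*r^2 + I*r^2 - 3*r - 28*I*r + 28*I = (r - 4*I)*(r + 7*I)*(-I*r + I)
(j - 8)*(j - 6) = j^2 - 14*j + 48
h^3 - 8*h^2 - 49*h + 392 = (h - 8)*(h - 7)*(h + 7)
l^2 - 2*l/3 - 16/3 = (l - 8/3)*(l + 2)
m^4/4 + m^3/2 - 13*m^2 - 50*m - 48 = (m/2 + 1)^2*(m - 8)*(m + 6)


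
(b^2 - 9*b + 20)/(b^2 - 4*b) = (b - 5)/b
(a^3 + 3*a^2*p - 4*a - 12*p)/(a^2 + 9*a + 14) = (a^2 + 3*a*p - 2*a - 6*p)/(a + 7)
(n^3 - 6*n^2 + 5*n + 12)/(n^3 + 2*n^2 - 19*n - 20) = (n - 3)/(n + 5)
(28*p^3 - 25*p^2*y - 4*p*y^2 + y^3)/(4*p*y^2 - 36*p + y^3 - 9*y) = (7*p^2 - 8*p*y + y^2)/(y^2 - 9)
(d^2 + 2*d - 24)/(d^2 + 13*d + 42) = (d - 4)/(d + 7)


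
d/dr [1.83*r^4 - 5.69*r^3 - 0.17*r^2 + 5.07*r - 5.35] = 7.32*r^3 - 17.07*r^2 - 0.34*r + 5.07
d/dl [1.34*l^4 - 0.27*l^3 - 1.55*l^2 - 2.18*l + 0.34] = 5.36*l^3 - 0.81*l^2 - 3.1*l - 2.18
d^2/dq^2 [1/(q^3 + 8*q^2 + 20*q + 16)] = 4*(3*q^2 + 20*q + 34)/(q^7 + 20*q^6 + 168*q^5 + 768*q^4 + 2064*q^3 + 3264*q^2 + 2816*q + 1024)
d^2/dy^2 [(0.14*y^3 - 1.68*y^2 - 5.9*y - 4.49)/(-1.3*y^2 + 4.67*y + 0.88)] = (-2.22044604925031e-16*y^5 - 7.105427357601e-15*y^4 + 33.913748*y^3 + 53.608056*y^2 - 123.705636*y + 160.225746)/(2.197*y^6 - 23.6769*y^5 + 80.59311*y^4 - 69.792683*y^3 - 54.555336*y^2 - 10.849344*y - 0.681472)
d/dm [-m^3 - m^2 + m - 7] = -3*m^2 - 2*m + 1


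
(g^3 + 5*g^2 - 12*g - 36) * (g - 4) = g^4 + g^3 - 32*g^2 + 12*g + 144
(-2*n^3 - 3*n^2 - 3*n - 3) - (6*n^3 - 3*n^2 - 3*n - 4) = 1 - 8*n^3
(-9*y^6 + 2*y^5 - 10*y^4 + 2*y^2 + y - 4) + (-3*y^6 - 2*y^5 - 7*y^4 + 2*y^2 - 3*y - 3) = -12*y^6 - 17*y^4 + 4*y^2 - 2*y - 7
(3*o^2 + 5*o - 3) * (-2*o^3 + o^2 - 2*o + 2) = -6*o^5 - 7*o^4 + 5*o^3 - 7*o^2 + 16*o - 6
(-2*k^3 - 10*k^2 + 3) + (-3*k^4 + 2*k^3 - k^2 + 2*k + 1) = -3*k^4 - 11*k^2 + 2*k + 4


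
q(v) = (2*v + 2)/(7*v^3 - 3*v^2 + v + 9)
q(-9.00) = 0.00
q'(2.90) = -0.04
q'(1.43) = -0.20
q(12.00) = 0.00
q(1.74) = 0.14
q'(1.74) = -0.15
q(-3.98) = 0.01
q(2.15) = 0.09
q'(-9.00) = 0.00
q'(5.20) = -0.01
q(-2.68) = 0.02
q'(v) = (2*v + 2)*(-21*v^2 + 6*v - 1)/(7*v^3 - 3*v^2 + v + 9)^2 + 2/(7*v^3 - 3*v^2 + v + 9) = 2*(7*v^3 - 3*v^2 + v - (v + 1)*(21*v^2 - 6*v + 1) + 9)/(7*v^3 - 3*v^2 + v + 9)^2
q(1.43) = 0.20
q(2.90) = 0.05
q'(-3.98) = 0.00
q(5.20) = 0.01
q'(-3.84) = 0.01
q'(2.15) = -0.09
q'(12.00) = 0.00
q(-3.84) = 0.01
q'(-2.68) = 0.01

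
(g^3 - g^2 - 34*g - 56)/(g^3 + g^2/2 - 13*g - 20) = 2*(g^2 - 3*g - 28)/(2*g^2 - 3*g - 20)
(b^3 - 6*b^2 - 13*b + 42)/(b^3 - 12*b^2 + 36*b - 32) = (b^2 - 4*b - 21)/(b^2 - 10*b + 16)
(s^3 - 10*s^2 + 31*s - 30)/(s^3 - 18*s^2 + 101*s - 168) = (s^2 - 7*s + 10)/(s^2 - 15*s + 56)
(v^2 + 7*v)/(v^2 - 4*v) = (v + 7)/(v - 4)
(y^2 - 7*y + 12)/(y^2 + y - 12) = (y - 4)/(y + 4)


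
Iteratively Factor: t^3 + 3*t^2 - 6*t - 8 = (t + 1)*(t^2 + 2*t - 8) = (t + 1)*(t + 4)*(t - 2)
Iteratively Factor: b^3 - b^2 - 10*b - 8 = (b + 1)*(b^2 - 2*b - 8) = (b + 1)*(b + 2)*(b - 4)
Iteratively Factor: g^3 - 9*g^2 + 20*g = (g)*(g^2 - 9*g + 20) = g*(g - 4)*(g - 5)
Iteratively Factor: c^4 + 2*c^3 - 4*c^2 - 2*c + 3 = (c + 3)*(c^3 - c^2 - c + 1) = (c + 1)*(c + 3)*(c^2 - 2*c + 1) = (c - 1)*(c + 1)*(c + 3)*(c - 1)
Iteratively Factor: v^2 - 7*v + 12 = (v - 3)*(v - 4)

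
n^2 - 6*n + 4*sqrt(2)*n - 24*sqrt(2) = (n - 6)*(n + 4*sqrt(2))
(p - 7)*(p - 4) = p^2 - 11*p + 28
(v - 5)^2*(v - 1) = v^3 - 11*v^2 + 35*v - 25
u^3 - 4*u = u*(u - 2)*(u + 2)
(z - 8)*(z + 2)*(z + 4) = z^3 - 2*z^2 - 40*z - 64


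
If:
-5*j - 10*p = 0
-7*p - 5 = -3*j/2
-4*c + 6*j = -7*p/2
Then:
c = 17/16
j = 1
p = -1/2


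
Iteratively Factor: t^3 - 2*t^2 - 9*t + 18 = (t - 3)*(t^2 + t - 6) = (t - 3)*(t - 2)*(t + 3)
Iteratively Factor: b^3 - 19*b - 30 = (b + 3)*(b^2 - 3*b - 10) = (b - 5)*(b + 3)*(b + 2)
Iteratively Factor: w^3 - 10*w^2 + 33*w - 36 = (w - 3)*(w^2 - 7*w + 12) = (w - 4)*(w - 3)*(w - 3)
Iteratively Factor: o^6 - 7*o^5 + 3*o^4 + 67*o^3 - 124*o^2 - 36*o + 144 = (o + 1)*(o^5 - 8*o^4 + 11*o^3 + 56*o^2 - 180*o + 144) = (o - 2)*(o + 1)*(o^4 - 6*o^3 - o^2 + 54*o - 72) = (o - 4)*(o - 2)*(o + 1)*(o^3 - 2*o^2 - 9*o + 18) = (o - 4)*(o - 2)^2*(o + 1)*(o^2 - 9) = (o - 4)*(o - 2)^2*(o + 1)*(o + 3)*(o - 3)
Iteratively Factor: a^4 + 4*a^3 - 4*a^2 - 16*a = (a + 2)*(a^3 + 2*a^2 - 8*a) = a*(a + 2)*(a^2 + 2*a - 8) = a*(a - 2)*(a + 2)*(a + 4)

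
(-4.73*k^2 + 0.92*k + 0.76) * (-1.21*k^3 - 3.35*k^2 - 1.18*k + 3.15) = 5.7233*k^5 + 14.7323*k^4 + 1.5798*k^3 - 18.5311*k^2 + 2.0012*k + 2.394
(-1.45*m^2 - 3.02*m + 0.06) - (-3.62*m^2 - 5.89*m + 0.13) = 2.17*m^2 + 2.87*m - 0.07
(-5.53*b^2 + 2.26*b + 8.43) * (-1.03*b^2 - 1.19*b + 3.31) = 5.6959*b^4 + 4.2529*b^3 - 29.6766*b^2 - 2.5511*b + 27.9033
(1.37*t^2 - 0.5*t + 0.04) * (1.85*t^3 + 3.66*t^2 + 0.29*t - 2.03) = 2.5345*t^5 + 4.0892*t^4 - 1.3587*t^3 - 2.7797*t^2 + 1.0266*t - 0.0812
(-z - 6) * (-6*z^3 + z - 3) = 6*z^4 + 36*z^3 - z^2 - 3*z + 18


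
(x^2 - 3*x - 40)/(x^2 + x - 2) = (x^2 - 3*x - 40)/(x^2 + x - 2)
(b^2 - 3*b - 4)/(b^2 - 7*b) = (b^2 - 3*b - 4)/(b*(b - 7))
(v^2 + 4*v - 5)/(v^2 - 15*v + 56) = (v^2 + 4*v - 5)/(v^2 - 15*v + 56)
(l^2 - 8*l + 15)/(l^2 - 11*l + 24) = (l - 5)/(l - 8)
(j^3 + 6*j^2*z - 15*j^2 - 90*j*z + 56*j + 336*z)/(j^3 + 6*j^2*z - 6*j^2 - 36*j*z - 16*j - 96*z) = (j - 7)/(j + 2)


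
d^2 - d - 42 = (d - 7)*(d + 6)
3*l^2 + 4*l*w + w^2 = (l + w)*(3*l + w)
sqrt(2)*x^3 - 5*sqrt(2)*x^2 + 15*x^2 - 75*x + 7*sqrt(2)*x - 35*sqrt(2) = (x - 5)*(x + 7*sqrt(2))*(sqrt(2)*x + 1)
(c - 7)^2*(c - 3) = c^3 - 17*c^2 + 91*c - 147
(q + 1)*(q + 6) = q^2 + 7*q + 6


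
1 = 1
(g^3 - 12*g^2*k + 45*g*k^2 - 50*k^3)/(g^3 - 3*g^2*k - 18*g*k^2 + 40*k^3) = (g - 5*k)/(g + 4*k)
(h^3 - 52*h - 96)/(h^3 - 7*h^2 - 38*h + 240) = (h + 2)/(h - 5)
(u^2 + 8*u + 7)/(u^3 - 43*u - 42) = (u + 7)/(u^2 - u - 42)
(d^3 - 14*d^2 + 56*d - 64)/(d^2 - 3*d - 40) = (d^2 - 6*d + 8)/(d + 5)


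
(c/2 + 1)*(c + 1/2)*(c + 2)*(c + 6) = c^4/2 + 21*c^3/4 + 33*c^2/2 + 19*c + 6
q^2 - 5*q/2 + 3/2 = (q - 3/2)*(q - 1)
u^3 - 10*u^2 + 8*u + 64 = (u - 8)*(u - 4)*(u + 2)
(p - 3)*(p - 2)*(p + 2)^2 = p^4 - p^3 - 10*p^2 + 4*p + 24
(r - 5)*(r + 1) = r^2 - 4*r - 5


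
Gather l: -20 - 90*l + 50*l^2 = 50*l^2 - 90*l - 20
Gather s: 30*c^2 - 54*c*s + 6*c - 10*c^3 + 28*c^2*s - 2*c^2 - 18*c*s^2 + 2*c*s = -10*c^3 + 28*c^2 - 18*c*s^2 + 6*c + s*(28*c^2 - 52*c)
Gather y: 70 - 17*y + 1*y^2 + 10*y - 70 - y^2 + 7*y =0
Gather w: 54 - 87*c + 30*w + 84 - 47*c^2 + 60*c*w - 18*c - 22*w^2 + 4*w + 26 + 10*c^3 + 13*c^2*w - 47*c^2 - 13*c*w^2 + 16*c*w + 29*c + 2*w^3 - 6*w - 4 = 10*c^3 - 94*c^2 - 76*c + 2*w^3 + w^2*(-13*c - 22) + w*(13*c^2 + 76*c + 28) + 160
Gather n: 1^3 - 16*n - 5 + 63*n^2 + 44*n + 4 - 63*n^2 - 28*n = 0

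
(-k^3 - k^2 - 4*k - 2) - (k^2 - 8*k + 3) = -k^3 - 2*k^2 + 4*k - 5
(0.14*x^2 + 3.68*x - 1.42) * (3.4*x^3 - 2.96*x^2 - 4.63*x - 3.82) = 0.476*x^5 + 12.0976*x^4 - 16.369*x^3 - 13.37*x^2 - 7.483*x + 5.4244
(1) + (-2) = -1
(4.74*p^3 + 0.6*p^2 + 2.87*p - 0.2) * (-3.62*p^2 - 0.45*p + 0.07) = -17.1588*p^5 - 4.305*p^4 - 10.3276*p^3 - 0.5255*p^2 + 0.2909*p - 0.014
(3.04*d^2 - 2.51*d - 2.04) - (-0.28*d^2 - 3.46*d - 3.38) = 3.32*d^2 + 0.95*d + 1.34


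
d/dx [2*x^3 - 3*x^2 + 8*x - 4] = 6*x^2 - 6*x + 8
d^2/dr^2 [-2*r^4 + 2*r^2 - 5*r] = 4 - 24*r^2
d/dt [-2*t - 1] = -2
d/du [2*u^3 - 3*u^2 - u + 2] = 6*u^2 - 6*u - 1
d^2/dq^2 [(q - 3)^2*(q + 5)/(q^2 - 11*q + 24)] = 130/(q^3 - 24*q^2 + 192*q - 512)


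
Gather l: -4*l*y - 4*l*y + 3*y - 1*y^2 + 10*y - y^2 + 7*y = -8*l*y - 2*y^2 + 20*y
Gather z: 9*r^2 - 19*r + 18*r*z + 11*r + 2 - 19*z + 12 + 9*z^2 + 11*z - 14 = 9*r^2 - 8*r + 9*z^2 + z*(18*r - 8)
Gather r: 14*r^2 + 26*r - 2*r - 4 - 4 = 14*r^2 + 24*r - 8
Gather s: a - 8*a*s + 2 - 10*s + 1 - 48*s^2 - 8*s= a - 48*s^2 + s*(-8*a - 18) + 3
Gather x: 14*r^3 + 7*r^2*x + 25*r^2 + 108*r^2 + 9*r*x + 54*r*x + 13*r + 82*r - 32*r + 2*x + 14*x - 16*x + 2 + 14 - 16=14*r^3 + 133*r^2 + 63*r + x*(7*r^2 + 63*r)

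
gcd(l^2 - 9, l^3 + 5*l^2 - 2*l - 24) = l + 3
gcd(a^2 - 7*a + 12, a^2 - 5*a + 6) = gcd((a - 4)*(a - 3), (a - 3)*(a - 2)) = a - 3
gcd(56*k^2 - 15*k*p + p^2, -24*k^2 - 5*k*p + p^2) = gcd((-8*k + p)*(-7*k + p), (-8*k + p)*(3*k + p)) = -8*k + p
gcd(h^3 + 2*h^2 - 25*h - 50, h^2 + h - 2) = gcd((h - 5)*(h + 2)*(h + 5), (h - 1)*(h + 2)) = h + 2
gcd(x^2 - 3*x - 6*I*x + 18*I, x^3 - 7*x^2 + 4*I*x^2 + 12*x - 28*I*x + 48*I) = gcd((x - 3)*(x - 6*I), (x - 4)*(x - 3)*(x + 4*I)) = x - 3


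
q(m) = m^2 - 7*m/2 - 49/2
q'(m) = 2*m - 7/2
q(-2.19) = -12.04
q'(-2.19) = -7.88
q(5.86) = -10.67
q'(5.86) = 8.22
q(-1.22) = -18.74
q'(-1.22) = -5.94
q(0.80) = -26.66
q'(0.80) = -1.90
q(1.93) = -27.53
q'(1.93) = 0.36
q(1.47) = -27.48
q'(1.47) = -0.56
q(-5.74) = 28.54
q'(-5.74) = -14.98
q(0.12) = -24.91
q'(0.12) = -3.26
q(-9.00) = 88.00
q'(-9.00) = -21.50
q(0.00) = -24.50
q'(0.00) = -3.50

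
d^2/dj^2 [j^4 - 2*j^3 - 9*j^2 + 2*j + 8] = 12*j^2 - 12*j - 18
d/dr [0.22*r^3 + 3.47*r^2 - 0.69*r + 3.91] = 0.66*r^2 + 6.94*r - 0.69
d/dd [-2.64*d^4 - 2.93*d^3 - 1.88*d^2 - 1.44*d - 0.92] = -10.56*d^3 - 8.79*d^2 - 3.76*d - 1.44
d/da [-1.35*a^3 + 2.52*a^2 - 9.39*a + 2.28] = -4.05*a^2 + 5.04*a - 9.39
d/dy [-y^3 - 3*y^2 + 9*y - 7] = -3*y^2 - 6*y + 9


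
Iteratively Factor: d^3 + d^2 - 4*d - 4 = (d - 2)*(d^2 + 3*d + 2) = (d - 2)*(d + 1)*(d + 2)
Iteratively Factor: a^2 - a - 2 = (a - 2)*(a + 1)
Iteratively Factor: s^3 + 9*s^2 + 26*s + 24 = (s + 3)*(s^2 + 6*s + 8) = (s + 3)*(s + 4)*(s + 2)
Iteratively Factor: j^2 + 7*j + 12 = (j + 4)*(j + 3)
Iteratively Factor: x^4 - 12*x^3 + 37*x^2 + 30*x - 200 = (x - 5)*(x^3 - 7*x^2 + 2*x + 40) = (x - 5)*(x - 4)*(x^2 - 3*x - 10) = (x - 5)*(x - 4)*(x + 2)*(x - 5)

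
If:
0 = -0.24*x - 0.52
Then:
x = -2.17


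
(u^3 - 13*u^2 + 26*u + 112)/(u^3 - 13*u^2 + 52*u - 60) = (u^3 - 13*u^2 + 26*u + 112)/(u^3 - 13*u^2 + 52*u - 60)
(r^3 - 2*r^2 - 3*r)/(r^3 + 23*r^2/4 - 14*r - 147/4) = 4*r*(r + 1)/(4*r^2 + 35*r + 49)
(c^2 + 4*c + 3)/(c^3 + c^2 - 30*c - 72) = (c + 1)/(c^2 - 2*c - 24)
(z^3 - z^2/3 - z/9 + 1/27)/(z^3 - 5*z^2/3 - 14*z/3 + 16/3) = (27*z^3 - 9*z^2 - 3*z + 1)/(9*(3*z^3 - 5*z^2 - 14*z + 16))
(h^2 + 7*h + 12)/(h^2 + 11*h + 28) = (h + 3)/(h + 7)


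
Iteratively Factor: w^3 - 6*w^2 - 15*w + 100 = (w - 5)*(w^2 - w - 20) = (w - 5)*(w + 4)*(w - 5)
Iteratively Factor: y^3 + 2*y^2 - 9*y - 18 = (y - 3)*(y^2 + 5*y + 6) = (y - 3)*(y + 2)*(y + 3)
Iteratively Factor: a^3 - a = (a)*(a^2 - 1) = a*(a - 1)*(a + 1)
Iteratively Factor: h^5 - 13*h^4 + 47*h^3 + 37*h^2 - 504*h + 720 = (h - 3)*(h^4 - 10*h^3 + 17*h^2 + 88*h - 240) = (h - 4)*(h - 3)*(h^3 - 6*h^2 - 7*h + 60) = (h - 4)^2*(h - 3)*(h^2 - 2*h - 15) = (h - 4)^2*(h - 3)*(h + 3)*(h - 5)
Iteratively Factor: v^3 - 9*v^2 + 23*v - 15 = (v - 5)*(v^2 - 4*v + 3) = (v - 5)*(v - 3)*(v - 1)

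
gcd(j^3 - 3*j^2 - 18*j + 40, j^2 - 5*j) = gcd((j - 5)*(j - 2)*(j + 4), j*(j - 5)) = j - 5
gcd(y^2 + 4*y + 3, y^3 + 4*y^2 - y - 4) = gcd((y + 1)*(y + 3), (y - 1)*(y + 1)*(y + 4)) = y + 1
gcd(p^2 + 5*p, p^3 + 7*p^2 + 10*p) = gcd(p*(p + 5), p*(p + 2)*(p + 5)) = p^2 + 5*p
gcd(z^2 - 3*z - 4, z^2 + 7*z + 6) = z + 1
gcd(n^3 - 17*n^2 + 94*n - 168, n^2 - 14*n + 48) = n - 6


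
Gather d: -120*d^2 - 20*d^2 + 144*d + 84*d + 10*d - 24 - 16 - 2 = -140*d^2 + 238*d - 42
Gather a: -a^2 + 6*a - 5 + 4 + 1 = -a^2 + 6*a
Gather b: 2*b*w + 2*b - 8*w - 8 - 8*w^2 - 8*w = b*(2*w + 2) - 8*w^2 - 16*w - 8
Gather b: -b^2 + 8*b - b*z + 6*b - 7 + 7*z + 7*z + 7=-b^2 + b*(14 - z) + 14*z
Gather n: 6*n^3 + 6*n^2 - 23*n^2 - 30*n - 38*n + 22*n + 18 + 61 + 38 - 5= 6*n^3 - 17*n^2 - 46*n + 112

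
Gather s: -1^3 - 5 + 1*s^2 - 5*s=s^2 - 5*s - 6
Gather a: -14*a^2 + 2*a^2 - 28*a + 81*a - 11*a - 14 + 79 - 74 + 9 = -12*a^2 + 42*a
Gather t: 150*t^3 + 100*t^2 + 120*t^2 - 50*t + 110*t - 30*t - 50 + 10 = 150*t^3 + 220*t^2 + 30*t - 40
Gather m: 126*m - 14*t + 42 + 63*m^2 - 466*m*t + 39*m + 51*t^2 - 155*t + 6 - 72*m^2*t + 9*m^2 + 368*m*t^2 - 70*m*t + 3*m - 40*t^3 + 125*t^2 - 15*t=m^2*(72 - 72*t) + m*(368*t^2 - 536*t + 168) - 40*t^3 + 176*t^2 - 184*t + 48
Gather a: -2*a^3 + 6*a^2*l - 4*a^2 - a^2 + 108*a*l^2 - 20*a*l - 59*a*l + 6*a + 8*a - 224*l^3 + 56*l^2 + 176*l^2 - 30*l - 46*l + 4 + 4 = -2*a^3 + a^2*(6*l - 5) + a*(108*l^2 - 79*l + 14) - 224*l^3 + 232*l^2 - 76*l + 8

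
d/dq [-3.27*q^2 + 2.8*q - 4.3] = 2.8 - 6.54*q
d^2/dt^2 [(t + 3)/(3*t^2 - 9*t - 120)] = 2*(-3*t*(-t^2 + 3*t + 40) - (t + 3)*(2*t - 3)^2)/(3*(-t^2 + 3*t + 40)^3)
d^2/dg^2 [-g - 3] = 0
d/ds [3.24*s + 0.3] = 3.24000000000000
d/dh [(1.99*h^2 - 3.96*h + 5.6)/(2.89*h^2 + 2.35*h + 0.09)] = (16.1209*h^2 - 32.0098*h - 13.5164)/(8.3521*h^4 + 13.583*h^3 + 6.0427*h^2 + 0.423*h + 0.0081)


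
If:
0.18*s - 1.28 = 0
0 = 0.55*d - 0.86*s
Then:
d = 11.12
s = 7.11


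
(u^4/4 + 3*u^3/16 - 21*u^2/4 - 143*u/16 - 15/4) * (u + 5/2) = u^5/4 + 13*u^4/16 - 153*u^3/32 - 353*u^2/16 - 835*u/32 - 75/8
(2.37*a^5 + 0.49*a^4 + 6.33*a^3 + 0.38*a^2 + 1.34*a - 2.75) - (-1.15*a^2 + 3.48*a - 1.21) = 2.37*a^5 + 0.49*a^4 + 6.33*a^3 + 1.53*a^2 - 2.14*a - 1.54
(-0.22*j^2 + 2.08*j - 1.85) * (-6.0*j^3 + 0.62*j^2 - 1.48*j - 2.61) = 1.32*j^5 - 12.6164*j^4 + 12.7152*j^3 - 3.6512*j^2 - 2.6908*j + 4.8285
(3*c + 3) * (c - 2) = 3*c^2 - 3*c - 6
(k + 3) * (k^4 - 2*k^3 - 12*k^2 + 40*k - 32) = k^5 + k^4 - 18*k^3 + 4*k^2 + 88*k - 96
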